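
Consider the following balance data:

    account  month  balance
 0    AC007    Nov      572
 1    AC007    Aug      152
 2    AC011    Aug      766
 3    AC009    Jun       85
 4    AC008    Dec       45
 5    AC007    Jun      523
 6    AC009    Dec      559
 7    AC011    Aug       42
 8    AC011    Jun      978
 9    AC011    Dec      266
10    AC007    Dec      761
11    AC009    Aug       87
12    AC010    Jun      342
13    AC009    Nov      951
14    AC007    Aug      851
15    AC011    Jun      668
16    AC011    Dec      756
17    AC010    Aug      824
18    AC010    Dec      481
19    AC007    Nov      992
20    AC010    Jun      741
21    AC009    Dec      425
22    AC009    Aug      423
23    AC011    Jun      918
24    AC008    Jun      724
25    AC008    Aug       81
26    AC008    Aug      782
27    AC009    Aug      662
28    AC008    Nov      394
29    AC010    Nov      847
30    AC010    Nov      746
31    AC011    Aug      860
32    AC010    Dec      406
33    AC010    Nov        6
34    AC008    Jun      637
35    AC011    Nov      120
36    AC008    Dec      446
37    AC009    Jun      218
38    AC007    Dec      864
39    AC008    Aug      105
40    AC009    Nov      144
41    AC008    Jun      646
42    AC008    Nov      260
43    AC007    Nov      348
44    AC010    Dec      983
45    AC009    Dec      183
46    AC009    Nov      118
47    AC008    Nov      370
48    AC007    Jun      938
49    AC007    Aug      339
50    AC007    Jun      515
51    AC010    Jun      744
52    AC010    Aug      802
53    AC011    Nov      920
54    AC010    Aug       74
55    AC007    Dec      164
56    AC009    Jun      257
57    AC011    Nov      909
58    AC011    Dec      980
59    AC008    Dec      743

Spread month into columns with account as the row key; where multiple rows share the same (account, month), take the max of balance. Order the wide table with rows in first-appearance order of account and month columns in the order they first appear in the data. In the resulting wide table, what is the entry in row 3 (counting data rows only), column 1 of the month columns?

951

With rows in first-appearance order of account, row 3 is account=AC009. month columns in first-appearance order: Nov, Aug, Jun, Dec; column 1 is Nov.
Long rows with account=AC009, month=Nov: max(951, 144, 118) = 951.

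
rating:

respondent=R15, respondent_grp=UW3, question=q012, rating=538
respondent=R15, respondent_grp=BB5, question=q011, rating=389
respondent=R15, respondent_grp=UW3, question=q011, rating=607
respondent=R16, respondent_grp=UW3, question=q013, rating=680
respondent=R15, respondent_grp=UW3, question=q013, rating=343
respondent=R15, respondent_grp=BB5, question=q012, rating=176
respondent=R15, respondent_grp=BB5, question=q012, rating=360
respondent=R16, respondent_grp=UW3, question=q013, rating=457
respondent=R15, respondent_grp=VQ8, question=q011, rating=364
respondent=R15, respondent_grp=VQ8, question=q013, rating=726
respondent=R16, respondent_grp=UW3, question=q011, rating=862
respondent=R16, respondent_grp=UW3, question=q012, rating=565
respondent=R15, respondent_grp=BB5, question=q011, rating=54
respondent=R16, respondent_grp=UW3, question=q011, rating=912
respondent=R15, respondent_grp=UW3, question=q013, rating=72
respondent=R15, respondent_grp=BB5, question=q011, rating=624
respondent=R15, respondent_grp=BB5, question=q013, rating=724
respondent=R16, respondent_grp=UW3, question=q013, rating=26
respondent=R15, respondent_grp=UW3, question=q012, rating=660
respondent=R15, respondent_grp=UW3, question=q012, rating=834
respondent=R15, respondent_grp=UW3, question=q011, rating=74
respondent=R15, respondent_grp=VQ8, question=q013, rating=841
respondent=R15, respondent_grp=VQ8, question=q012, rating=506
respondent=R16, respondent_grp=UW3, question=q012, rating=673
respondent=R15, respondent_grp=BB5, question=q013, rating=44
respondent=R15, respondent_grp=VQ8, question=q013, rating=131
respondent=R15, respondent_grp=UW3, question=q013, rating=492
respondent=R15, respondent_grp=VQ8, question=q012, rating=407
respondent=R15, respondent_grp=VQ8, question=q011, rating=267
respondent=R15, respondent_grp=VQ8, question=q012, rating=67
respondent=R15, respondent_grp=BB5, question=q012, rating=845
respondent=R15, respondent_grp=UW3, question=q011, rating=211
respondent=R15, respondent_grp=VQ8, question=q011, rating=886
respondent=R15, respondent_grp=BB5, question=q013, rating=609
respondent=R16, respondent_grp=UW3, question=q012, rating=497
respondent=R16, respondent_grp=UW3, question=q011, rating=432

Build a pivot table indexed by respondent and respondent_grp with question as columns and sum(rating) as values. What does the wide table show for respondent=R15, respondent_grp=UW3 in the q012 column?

Rows with respondent=R15, respondent_grp=UW3 and question=q012: rating values are 538, 660, 834.
538 + 660 + 834 = 2032.

2032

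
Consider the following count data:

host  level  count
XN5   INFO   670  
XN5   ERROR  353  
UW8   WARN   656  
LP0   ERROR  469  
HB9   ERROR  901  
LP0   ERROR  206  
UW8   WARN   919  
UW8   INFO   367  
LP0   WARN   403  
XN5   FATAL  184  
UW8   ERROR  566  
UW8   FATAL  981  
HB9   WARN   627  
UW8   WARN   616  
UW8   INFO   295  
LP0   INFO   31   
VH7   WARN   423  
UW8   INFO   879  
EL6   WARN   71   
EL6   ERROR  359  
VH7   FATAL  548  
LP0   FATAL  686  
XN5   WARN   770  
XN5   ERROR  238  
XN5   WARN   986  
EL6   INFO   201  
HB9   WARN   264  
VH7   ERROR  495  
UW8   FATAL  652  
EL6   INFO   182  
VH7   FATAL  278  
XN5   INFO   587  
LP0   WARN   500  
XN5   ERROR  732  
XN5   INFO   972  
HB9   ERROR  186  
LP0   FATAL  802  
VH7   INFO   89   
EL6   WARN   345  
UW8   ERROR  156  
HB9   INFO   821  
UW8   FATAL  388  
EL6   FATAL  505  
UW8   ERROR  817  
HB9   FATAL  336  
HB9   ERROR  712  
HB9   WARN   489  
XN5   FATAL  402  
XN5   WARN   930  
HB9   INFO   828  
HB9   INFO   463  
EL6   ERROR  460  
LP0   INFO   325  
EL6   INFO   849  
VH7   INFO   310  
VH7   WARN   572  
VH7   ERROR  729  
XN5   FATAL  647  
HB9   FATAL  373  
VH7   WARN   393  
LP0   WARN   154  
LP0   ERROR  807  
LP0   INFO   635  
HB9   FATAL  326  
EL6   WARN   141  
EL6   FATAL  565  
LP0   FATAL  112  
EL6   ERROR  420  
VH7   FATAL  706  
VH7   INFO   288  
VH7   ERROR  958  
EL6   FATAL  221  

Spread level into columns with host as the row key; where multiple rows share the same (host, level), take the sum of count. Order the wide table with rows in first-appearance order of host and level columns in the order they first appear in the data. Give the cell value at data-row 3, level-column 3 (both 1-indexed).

With rows in first-appearance order of host, row 3 is host=LP0. level columns in first-appearance order: INFO, ERROR, WARN, FATAL; column 3 is WARN.
Long rows with host=LP0, level=WARN: 403 + 500 + 154 = 1057.

1057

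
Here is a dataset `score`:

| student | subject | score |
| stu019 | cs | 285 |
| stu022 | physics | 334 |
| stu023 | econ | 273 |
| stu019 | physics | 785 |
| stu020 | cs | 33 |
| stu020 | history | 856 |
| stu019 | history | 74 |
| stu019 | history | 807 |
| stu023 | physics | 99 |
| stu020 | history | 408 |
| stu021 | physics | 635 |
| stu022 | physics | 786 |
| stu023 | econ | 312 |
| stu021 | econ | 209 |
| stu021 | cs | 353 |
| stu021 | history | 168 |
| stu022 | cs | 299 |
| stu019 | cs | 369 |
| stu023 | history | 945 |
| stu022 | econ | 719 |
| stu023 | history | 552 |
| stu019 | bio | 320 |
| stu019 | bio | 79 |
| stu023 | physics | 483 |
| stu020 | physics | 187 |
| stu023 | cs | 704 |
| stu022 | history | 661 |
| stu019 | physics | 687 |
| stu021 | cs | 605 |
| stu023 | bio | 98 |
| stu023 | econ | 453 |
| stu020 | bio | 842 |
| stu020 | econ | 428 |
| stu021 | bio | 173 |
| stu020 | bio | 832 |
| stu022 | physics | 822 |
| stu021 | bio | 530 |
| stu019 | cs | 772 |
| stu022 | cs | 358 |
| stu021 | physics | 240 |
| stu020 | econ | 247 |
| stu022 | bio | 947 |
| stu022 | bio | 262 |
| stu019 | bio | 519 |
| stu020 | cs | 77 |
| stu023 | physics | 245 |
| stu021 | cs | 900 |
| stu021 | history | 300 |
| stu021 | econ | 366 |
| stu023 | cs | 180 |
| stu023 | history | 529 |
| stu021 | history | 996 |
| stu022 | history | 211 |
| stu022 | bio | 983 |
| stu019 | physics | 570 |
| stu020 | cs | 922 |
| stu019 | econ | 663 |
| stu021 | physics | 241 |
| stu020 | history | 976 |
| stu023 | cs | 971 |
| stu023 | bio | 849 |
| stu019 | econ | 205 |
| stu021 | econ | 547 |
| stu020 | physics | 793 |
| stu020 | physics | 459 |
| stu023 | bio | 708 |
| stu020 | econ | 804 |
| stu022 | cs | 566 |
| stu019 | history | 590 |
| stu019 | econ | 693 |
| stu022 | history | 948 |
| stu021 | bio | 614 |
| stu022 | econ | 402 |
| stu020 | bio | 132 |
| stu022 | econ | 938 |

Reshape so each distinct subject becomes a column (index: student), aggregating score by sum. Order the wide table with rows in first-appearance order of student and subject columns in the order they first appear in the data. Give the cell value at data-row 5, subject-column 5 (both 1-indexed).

With rows in first-appearance order of student, row 5 is student=stu021. subject columns in first-appearance order: cs, physics, econ, history, bio; column 5 is bio.
Long rows with student=stu021, subject=bio: 173 + 530 + 614 = 1317.

1317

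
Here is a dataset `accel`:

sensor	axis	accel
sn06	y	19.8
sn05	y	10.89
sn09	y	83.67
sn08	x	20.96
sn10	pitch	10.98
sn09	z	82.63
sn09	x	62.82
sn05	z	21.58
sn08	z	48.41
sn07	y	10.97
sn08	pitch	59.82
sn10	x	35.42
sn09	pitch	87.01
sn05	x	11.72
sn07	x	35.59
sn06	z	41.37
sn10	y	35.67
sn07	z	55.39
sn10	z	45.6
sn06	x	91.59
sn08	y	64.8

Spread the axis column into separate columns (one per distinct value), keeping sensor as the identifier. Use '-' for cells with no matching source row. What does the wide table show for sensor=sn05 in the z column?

The long row with sensor=sn05, axis=z has accel=21.58.

21.58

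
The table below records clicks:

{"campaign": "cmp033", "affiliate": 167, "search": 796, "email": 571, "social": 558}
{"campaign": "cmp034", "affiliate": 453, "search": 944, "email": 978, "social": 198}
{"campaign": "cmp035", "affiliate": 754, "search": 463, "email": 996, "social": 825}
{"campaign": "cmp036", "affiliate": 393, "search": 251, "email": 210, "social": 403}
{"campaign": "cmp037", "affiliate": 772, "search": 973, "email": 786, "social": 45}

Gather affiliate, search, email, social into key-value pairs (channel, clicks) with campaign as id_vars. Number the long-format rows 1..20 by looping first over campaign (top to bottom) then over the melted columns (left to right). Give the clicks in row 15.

20 rows total (5 × 4). Row 15: index ⌊(15-1)/4⌋ = 3 into campaign → cmp036; (15-1) mod 4 = 2 into the melted columns → email.
So row 15 is (cmp036, email, 210); clicks = 210.

210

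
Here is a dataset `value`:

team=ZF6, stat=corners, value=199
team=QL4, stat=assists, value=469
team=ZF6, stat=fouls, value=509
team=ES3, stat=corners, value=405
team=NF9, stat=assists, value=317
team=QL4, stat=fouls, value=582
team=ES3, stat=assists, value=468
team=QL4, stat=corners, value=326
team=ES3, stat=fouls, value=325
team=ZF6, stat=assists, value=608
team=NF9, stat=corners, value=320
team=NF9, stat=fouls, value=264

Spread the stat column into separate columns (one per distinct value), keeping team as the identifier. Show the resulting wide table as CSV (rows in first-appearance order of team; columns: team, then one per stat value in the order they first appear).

team,corners,assists,fouls
ZF6,199,608,509
QL4,326,469,582
ES3,405,468,325
NF9,320,317,264

Columns: team plus the 3 distinct stat values (corners, assists, fouls).
For example, row ZF6 column corners takes value=199 from the long row (ZF6, corners).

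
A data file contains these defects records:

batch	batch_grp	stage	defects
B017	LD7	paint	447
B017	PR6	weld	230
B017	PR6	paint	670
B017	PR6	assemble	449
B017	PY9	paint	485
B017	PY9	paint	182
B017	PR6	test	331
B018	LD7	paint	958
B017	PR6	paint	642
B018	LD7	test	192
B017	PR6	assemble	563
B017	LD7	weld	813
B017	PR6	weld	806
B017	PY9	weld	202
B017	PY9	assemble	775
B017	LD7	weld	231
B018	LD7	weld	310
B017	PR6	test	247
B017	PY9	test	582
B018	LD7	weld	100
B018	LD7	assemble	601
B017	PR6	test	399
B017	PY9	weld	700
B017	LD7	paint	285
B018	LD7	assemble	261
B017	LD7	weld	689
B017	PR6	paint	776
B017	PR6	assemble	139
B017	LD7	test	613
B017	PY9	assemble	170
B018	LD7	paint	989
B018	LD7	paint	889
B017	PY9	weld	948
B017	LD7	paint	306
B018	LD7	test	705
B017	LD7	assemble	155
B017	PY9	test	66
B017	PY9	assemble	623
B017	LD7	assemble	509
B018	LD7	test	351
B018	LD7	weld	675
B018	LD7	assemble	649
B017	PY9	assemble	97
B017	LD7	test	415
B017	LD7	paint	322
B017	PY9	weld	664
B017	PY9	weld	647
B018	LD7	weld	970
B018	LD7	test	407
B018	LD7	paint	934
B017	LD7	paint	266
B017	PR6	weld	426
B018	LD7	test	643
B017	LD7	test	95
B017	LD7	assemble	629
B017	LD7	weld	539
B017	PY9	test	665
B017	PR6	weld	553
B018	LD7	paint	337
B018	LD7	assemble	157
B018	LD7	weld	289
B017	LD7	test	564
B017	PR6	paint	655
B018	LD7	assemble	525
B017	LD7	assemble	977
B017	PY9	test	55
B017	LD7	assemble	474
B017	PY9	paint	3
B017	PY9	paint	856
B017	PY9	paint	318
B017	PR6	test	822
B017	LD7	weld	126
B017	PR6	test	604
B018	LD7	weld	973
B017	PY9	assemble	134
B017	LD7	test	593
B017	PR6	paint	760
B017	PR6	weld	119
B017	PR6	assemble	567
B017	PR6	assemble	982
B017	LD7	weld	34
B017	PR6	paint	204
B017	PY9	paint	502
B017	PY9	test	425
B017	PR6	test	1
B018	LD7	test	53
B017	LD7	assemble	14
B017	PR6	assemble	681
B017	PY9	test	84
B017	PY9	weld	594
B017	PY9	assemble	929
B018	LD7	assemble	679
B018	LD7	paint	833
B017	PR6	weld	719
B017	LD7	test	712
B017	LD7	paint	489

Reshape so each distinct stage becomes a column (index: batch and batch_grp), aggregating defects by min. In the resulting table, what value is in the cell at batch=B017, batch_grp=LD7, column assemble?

Rows with batch=B017, batch_grp=LD7 and stage=assemble: defects values are 155, 509, 629, 977, 474, 14.
min(155, 509, 629, 977, 474, 14) = 14.

14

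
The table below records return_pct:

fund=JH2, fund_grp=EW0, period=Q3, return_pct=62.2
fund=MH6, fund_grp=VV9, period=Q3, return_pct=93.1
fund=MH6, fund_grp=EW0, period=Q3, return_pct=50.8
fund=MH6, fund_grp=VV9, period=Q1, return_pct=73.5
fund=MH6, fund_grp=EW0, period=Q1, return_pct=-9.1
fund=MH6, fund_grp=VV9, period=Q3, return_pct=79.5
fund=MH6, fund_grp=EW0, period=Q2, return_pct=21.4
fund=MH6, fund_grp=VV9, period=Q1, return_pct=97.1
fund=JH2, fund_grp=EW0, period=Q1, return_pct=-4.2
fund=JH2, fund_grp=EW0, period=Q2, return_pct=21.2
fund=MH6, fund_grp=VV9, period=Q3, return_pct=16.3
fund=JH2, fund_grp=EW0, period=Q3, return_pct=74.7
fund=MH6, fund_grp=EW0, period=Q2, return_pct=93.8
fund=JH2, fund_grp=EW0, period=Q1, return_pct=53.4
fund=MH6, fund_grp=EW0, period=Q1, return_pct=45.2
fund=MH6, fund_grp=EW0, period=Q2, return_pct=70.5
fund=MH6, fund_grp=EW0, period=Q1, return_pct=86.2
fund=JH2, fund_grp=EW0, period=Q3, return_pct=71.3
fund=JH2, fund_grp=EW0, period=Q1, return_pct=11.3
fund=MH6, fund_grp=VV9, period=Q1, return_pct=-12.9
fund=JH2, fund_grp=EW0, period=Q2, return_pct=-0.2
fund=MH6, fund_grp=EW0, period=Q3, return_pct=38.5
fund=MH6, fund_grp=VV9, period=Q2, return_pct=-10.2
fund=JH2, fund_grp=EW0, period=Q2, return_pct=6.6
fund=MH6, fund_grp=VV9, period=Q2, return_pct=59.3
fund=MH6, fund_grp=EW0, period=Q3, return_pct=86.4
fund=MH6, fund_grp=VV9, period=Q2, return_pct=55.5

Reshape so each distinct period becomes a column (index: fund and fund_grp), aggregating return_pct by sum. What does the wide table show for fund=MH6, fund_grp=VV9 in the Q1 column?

Rows with fund=MH6, fund_grp=VV9 and period=Q1: return_pct values are 73.5, 97.1, -12.9.
73.5 + 97.1 + -12.9 = 157.7.

157.7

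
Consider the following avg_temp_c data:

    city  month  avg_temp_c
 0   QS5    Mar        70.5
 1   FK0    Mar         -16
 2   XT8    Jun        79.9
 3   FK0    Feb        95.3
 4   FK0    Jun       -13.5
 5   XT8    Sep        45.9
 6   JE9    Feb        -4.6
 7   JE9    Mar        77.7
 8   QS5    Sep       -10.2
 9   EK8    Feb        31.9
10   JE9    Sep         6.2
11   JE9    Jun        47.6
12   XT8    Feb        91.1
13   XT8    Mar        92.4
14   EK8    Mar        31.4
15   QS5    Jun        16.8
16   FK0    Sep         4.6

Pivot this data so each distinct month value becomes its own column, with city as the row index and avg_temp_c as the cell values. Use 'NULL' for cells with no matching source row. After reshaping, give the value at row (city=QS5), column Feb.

NULL

No long-format row has city=QS5 and month=Feb, so the cell is NULL.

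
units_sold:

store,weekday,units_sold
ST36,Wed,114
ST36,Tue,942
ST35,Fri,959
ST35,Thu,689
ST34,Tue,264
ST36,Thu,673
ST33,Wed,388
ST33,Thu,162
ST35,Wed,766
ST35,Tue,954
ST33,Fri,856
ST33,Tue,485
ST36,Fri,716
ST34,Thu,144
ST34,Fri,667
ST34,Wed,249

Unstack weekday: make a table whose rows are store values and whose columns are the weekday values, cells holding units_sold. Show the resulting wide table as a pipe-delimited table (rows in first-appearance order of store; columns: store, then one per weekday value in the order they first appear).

| store | Wed | Tue | Fri | Thu |
| ST36 | 114 | 942 | 716 | 673 |
| ST35 | 766 | 954 | 959 | 689 |
| ST34 | 249 | 264 | 667 | 144 |
| ST33 | 388 | 485 | 856 | 162 |

Columns: store plus the 4 distinct weekday values (Wed, Tue, Fri, Thu).
For example, row ST36 column Wed takes units_sold=114 from the long row (ST36, Wed).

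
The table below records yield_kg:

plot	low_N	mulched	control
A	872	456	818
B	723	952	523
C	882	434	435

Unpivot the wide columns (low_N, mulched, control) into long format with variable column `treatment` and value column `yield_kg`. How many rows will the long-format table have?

9

3 plot values × 3 melted columns = 9 rows.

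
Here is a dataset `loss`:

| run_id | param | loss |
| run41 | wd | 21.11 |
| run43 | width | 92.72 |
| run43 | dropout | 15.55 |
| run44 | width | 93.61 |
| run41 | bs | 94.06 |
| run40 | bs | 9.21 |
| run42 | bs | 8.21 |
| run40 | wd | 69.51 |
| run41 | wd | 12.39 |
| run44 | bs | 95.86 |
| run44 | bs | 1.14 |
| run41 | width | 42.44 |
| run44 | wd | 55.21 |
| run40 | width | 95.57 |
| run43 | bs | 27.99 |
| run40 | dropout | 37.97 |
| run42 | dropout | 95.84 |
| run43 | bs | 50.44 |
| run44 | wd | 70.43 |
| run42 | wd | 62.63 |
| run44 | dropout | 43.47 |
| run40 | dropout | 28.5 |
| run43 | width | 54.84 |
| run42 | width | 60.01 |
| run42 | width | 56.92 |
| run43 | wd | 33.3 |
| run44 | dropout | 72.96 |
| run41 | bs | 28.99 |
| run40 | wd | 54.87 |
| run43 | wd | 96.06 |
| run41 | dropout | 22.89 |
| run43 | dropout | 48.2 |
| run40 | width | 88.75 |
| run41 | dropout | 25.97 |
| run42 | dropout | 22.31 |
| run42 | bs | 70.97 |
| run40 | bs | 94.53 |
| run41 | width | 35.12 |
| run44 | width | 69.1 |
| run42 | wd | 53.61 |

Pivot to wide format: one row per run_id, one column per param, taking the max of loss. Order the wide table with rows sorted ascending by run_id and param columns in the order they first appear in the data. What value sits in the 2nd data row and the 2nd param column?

42.44

With rows sorted ascending by run_id, row 2 is run_id=run41. param columns in first-appearance order: wd, width, dropout, bs; column 2 is width.
Long rows with run_id=run41, param=width: max(42.44, 35.12) = 42.44.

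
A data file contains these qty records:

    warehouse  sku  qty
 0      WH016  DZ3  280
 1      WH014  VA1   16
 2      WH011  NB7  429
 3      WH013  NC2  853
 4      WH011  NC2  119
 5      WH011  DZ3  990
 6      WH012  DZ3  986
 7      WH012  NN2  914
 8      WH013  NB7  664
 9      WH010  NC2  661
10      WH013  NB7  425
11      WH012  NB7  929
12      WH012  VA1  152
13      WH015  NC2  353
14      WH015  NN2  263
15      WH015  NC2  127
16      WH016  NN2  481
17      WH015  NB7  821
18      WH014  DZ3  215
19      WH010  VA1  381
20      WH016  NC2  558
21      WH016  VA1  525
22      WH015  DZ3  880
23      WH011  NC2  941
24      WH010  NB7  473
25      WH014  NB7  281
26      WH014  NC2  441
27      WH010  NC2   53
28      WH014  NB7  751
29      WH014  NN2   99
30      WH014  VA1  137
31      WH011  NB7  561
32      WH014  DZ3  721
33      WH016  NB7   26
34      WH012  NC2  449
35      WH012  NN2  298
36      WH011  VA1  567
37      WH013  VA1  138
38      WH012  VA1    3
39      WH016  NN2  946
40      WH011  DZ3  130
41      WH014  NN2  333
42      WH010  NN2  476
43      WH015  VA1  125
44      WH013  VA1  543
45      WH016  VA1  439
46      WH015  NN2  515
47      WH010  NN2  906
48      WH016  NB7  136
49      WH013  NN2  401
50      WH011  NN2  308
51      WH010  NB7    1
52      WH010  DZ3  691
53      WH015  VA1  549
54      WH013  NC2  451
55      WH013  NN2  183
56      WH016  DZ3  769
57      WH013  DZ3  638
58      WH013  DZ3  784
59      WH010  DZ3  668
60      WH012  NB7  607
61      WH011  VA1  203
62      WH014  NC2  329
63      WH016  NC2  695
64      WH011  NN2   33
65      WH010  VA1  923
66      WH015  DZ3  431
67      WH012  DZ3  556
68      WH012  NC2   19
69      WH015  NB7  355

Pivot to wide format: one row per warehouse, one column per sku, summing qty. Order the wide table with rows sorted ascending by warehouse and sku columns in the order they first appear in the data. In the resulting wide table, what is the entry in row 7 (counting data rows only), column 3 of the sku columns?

With rows sorted ascending by warehouse, row 7 is warehouse=WH016. sku columns in first-appearance order: DZ3, VA1, NB7, NC2, NN2; column 3 is NB7.
Long rows with warehouse=WH016, sku=NB7: 26 + 136 = 162.

162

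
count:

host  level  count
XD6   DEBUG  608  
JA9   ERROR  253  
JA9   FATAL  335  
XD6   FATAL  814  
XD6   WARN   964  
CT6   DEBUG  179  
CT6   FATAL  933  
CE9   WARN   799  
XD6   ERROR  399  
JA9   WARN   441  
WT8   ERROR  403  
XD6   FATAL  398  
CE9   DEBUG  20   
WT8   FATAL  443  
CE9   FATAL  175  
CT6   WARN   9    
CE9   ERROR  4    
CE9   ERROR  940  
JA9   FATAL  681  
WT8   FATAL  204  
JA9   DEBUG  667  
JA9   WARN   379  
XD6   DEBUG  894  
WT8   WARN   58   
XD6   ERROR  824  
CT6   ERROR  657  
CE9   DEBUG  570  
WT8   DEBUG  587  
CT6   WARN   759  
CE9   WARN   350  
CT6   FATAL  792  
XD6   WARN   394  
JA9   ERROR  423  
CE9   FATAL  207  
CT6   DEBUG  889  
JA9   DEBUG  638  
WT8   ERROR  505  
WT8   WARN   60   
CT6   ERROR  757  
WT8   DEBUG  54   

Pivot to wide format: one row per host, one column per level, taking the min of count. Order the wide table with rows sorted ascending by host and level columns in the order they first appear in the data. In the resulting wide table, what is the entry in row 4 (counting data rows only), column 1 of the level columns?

With rows sorted ascending by host, row 4 is host=WT8. level columns in first-appearance order: DEBUG, ERROR, FATAL, WARN; column 1 is DEBUG.
Long rows with host=WT8, level=DEBUG: min(587, 54) = 54.

54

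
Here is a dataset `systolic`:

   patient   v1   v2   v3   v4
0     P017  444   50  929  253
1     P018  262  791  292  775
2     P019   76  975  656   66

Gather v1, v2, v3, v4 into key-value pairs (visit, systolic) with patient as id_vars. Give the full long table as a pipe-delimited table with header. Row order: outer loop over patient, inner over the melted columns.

Each (patient, column) pair becomes one row: 3 × 4 = 12 rows.
For example, (P017, v1) → systolic=444.

| patient | visit | systolic |
| P017 | v1 | 444 |
| P017 | v2 | 50 |
| P017 | v3 | 929 |
| P017 | v4 | 253 |
| P018 | v1 | 262 |
| P018 | v2 | 791 |
| P018 | v3 | 292 |
| P018 | v4 | 775 |
| P019 | v1 | 76 |
| P019 | v2 | 975 |
| P019 | v3 | 656 |
| P019 | v4 | 66 |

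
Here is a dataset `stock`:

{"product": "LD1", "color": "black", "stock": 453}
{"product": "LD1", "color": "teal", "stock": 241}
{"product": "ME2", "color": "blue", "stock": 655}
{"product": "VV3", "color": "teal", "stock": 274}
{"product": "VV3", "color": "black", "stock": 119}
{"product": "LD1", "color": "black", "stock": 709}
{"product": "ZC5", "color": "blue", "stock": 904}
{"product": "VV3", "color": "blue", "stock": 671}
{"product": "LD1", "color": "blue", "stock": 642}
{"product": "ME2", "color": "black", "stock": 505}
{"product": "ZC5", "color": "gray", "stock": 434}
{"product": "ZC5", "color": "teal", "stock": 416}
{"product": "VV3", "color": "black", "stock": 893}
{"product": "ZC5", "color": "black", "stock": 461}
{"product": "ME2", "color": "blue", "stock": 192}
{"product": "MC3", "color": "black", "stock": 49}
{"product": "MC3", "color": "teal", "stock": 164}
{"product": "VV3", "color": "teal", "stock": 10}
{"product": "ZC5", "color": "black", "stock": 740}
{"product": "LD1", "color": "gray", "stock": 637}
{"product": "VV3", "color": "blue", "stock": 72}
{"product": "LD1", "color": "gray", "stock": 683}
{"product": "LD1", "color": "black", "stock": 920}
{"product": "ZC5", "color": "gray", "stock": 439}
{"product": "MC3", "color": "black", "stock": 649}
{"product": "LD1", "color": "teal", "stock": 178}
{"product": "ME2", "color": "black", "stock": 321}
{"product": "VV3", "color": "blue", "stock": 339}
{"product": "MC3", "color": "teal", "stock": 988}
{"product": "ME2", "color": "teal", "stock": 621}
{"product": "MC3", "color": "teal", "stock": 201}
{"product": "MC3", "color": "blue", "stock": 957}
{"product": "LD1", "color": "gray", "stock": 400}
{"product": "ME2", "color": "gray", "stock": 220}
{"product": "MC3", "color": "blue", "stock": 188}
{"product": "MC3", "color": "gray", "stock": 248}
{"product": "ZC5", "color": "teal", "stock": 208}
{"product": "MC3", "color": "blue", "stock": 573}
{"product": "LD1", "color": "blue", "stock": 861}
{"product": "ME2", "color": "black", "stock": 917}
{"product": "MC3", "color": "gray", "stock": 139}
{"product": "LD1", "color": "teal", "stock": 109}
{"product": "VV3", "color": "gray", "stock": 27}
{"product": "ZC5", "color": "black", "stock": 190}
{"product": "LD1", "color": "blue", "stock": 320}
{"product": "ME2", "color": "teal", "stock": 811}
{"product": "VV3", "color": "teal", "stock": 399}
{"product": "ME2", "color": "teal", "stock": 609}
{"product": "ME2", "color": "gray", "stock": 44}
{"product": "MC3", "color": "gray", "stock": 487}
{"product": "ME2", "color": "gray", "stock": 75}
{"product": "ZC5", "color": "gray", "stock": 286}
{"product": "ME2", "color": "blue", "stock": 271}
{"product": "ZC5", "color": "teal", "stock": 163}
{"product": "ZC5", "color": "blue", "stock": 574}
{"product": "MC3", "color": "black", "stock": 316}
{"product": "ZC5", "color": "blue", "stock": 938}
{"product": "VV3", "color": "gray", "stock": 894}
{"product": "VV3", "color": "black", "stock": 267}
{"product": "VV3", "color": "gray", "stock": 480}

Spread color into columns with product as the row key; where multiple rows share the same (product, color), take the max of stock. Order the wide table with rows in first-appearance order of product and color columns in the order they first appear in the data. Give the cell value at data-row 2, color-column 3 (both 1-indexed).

655

With rows in first-appearance order of product, row 2 is product=ME2. color columns in first-appearance order: black, teal, blue, gray; column 3 is blue.
Long rows with product=ME2, color=blue: max(655, 192, 271) = 655.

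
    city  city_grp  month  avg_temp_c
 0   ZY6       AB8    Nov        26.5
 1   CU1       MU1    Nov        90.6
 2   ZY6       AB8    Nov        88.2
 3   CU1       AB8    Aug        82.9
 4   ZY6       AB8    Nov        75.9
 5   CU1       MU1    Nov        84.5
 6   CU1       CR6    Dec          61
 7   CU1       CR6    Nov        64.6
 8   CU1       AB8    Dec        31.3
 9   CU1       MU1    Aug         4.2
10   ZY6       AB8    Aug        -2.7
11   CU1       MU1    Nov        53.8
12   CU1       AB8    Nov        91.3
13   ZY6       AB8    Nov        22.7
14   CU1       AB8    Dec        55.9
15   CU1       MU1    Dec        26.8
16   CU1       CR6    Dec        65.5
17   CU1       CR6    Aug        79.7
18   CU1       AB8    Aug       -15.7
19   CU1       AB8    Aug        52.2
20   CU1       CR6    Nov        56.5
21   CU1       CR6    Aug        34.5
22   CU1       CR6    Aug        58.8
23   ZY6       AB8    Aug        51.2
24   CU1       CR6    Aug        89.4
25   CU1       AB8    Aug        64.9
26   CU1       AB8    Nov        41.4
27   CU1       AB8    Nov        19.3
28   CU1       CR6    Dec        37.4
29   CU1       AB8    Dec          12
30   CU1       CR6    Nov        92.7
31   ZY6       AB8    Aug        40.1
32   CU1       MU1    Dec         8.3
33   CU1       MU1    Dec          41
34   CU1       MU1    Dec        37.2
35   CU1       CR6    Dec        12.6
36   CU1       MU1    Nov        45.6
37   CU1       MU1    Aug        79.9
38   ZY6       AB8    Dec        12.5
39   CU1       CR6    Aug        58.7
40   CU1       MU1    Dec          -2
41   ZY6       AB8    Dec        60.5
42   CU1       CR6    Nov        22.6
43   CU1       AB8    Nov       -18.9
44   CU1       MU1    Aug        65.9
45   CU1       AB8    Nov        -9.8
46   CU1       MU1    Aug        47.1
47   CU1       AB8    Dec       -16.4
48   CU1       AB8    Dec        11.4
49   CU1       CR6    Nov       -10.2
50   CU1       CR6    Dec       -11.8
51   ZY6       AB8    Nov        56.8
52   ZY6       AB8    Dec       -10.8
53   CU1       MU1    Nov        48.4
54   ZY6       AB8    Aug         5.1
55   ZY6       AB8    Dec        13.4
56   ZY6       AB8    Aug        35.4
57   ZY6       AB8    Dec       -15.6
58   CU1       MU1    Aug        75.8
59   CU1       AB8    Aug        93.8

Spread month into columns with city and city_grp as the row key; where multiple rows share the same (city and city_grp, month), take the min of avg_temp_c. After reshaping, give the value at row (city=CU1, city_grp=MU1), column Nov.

Rows with city=CU1, city_grp=MU1 and month=Nov: avg_temp_c values are 90.6, 84.5, 53.8, 45.6, 48.4.
min(90.6, 84.5, 53.8, 45.6, 48.4) = 45.6.

45.6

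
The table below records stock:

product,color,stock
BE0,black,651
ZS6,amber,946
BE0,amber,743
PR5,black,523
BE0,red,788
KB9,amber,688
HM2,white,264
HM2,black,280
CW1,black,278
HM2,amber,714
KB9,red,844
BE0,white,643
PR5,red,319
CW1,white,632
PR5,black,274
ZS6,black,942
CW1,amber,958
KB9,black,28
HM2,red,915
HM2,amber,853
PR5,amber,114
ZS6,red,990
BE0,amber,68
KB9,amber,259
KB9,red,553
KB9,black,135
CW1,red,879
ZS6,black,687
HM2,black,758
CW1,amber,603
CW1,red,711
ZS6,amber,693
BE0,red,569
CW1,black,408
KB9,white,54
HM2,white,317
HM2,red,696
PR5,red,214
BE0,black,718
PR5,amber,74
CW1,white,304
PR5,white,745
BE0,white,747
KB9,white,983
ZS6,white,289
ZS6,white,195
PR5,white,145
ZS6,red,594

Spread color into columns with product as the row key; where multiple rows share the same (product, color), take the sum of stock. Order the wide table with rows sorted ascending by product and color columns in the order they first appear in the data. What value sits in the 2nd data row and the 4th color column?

With rows sorted ascending by product, row 2 is product=CW1. color columns in first-appearance order: black, amber, red, white; column 4 is white.
Long rows with product=CW1, color=white: 632 + 304 = 936.

936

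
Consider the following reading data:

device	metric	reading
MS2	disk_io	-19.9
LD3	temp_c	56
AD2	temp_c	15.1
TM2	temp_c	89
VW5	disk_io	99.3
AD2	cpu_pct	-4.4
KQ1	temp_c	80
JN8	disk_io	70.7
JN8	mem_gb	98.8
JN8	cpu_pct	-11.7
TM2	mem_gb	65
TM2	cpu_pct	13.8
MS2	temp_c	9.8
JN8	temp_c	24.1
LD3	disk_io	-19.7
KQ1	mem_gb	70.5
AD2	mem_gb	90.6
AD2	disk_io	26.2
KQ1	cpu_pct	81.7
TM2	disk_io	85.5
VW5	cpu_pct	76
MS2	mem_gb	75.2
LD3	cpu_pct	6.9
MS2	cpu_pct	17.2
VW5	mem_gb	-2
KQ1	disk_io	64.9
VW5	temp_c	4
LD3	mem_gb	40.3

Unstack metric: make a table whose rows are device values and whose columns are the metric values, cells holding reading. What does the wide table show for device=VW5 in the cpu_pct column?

Wide layout: rows indexed by device, columns are the 4 distinct metric values (disk_io, temp_c, cpu_pct, mem_gb).
Cell (device=VW5, metric=cpu_pct) draws from the long row where device=VW5 and metric=cpu_pct, which has reading=76.

76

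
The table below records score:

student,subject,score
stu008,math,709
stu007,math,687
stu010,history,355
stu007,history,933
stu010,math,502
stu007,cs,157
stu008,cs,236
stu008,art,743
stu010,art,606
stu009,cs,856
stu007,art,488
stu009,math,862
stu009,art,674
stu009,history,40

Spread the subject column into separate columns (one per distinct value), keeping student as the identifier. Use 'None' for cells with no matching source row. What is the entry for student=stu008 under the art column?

743

The long row with student=stu008, subject=art has score=743.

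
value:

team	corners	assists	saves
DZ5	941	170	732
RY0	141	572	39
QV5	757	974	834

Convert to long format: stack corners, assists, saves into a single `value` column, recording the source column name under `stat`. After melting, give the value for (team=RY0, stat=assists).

Unpivoting turns each (team, wide-column) pair into one long row.
The wide cell at row RY0, column assists holds 572, so the long row (RY0, assists) has value=572.

572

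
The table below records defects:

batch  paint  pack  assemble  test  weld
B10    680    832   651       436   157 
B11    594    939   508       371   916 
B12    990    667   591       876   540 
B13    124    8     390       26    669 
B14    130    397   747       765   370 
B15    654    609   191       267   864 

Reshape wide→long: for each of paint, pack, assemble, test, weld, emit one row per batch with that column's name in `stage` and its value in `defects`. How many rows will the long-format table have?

30

6 batch values × 5 melted columns = 30 rows.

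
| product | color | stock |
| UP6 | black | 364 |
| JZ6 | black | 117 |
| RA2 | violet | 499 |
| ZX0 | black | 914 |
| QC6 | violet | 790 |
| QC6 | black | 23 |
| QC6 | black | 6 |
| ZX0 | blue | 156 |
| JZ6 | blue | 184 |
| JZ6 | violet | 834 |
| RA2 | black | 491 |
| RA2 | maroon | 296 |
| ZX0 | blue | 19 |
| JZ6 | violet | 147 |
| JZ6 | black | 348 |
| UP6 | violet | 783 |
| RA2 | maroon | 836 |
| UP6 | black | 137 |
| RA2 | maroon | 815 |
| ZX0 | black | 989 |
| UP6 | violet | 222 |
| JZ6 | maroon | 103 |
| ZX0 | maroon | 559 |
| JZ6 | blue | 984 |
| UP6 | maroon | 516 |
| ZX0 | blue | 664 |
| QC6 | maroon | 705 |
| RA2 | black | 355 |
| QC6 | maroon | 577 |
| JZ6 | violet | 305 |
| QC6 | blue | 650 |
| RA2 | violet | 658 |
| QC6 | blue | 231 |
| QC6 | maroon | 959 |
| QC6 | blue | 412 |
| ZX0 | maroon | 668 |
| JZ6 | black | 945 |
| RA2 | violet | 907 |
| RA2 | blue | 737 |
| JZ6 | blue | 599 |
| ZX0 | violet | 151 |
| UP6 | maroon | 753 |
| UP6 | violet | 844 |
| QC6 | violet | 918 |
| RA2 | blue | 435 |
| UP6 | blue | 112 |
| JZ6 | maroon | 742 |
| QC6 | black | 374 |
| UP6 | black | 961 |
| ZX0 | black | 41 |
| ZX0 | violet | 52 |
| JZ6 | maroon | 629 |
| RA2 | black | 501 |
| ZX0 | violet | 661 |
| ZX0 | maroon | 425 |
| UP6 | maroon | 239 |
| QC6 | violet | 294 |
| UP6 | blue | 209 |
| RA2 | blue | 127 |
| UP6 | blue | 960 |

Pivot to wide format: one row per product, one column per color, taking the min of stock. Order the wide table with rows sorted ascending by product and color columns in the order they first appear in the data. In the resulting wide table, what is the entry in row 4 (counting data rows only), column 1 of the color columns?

137

With rows sorted ascending by product, row 4 is product=UP6. color columns in first-appearance order: black, violet, blue, maroon; column 1 is black.
Long rows with product=UP6, color=black: min(364, 137, 961) = 137.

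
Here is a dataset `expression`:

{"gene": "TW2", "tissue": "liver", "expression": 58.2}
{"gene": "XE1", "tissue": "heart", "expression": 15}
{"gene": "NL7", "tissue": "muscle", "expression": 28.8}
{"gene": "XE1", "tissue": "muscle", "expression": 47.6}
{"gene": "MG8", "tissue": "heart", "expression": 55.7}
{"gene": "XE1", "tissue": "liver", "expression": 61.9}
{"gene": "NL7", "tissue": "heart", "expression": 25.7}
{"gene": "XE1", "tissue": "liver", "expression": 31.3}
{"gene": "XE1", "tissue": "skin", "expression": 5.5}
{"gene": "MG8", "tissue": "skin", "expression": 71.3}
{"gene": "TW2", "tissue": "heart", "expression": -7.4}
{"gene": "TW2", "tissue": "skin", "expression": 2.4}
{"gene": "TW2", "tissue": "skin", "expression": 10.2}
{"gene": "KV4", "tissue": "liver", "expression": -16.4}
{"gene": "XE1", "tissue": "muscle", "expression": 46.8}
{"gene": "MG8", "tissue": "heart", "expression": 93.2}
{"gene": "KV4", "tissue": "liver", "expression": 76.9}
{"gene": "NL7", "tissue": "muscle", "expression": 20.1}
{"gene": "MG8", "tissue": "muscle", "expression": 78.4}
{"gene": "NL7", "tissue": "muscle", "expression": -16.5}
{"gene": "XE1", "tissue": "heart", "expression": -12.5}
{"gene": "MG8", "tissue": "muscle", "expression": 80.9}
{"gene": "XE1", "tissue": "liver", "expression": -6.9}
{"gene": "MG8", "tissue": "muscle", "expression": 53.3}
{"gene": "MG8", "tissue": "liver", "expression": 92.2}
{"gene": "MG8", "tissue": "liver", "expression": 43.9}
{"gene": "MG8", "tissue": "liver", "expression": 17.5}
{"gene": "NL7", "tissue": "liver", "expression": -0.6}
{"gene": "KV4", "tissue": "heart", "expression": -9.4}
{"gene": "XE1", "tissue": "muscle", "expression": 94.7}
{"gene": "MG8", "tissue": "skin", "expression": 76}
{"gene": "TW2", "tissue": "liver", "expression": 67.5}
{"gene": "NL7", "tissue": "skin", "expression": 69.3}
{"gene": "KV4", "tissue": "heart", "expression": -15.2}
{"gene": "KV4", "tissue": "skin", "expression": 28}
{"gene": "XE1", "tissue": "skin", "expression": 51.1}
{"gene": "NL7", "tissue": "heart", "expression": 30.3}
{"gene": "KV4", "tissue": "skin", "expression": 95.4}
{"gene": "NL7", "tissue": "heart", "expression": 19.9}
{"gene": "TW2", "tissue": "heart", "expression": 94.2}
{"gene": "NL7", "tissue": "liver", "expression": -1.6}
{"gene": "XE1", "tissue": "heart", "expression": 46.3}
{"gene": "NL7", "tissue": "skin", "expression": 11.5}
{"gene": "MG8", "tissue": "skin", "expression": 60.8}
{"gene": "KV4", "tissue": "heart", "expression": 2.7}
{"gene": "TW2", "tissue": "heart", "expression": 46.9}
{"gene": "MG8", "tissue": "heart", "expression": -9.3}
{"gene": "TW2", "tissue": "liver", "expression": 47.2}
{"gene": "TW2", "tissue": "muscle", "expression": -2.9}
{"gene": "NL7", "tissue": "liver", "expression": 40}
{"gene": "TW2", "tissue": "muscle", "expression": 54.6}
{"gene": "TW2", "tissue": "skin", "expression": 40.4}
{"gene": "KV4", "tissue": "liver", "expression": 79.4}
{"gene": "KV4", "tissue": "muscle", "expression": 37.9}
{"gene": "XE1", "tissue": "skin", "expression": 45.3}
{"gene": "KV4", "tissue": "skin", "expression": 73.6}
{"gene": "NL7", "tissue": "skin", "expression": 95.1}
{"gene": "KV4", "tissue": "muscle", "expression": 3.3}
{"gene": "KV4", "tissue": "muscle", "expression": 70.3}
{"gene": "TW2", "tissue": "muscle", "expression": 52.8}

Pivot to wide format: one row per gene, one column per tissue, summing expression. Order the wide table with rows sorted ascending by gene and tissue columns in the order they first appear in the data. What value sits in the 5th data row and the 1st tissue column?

86.3

With rows sorted ascending by gene, row 5 is gene=XE1. tissue columns in first-appearance order: liver, heart, muscle, skin; column 1 is liver.
Long rows with gene=XE1, tissue=liver: 61.9 + 31.3 + -6.9 = 86.3.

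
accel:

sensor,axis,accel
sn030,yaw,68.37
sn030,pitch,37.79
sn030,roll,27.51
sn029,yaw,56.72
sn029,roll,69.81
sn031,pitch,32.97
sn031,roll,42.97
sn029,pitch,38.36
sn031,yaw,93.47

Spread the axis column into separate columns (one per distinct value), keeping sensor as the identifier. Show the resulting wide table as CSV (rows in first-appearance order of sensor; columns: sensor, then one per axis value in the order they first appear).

Columns: sensor plus the 3 distinct axis values (yaw, pitch, roll).
For example, row sn030 column yaw takes accel=68.37 from the long row (sn030, yaw).

sensor,yaw,pitch,roll
sn030,68.37,37.79,27.51
sn029,56.72,38.36,69.81
sn031,93.47,32.97,42.97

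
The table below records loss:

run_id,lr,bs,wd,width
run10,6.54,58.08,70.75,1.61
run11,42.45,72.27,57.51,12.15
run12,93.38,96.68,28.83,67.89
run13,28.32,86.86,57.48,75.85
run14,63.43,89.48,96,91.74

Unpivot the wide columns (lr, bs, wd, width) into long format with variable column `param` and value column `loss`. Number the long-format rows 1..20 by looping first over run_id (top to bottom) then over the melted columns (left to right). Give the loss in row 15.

57.48

20 rows total (5 × 4). Row 15: index ⌊(15-1)/4⌋ = 3 into run_id → run13; (15-1) mod 4 = 2 into the melted columns → wd.
So row 15 is (run13, wd, 57.48); loss = 57.48.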